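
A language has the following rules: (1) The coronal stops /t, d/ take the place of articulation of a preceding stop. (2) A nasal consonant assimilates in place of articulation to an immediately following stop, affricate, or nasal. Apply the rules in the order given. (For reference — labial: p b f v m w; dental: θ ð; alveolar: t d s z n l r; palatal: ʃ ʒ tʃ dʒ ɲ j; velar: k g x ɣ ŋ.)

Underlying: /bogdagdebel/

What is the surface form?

[boggaggebel]

Rule 1: /d/ after /g/ (velar) → [g]
Rule 1: /d/ after /g/ (velar) → [g]
After rule 1: boggaggebel
Rule 2: no segment meets the rule's conditions; no change.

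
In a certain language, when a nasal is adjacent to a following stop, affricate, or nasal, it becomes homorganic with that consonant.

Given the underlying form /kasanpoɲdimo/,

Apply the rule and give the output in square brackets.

/n/ before /p/ (labial) → [m]
/ɲ/ before /d/ (alveolar) → [n]

[kasampondimo]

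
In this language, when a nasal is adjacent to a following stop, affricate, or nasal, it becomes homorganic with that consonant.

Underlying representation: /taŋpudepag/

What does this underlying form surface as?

[tampudepag]

/ŋ/ before /p/ (labial) → [m]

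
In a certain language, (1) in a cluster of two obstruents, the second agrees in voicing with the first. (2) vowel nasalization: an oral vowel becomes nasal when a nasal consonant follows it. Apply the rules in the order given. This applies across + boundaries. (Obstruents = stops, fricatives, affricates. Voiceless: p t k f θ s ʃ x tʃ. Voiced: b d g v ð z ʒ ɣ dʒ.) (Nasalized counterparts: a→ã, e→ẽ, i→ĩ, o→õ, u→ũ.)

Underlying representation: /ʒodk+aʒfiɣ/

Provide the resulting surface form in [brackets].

[ʒodg+aʒviɣ]

Rule 1: /k/ after /d/ (voiced) → [g]
Rule 1: /f/ after /ʒ/ (voiced) → [v]
After rule 1: ʒodg+aʒviɣ
Rule 2: no segment meets the rule's conditions; no change.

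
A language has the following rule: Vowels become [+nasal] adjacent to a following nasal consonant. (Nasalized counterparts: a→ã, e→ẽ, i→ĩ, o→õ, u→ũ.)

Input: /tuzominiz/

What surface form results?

/o/ before nasal /m/ → [õ]
/i/ before nasal /n/ → [ĩ]

[tuzõmĩniz]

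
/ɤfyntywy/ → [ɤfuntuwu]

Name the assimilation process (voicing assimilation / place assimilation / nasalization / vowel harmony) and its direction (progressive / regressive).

vowel harmony, progressive

/y/→[u] /y/→[u] /y/→[u].
Vowels agree with the first vowel, so the harmony is progressive.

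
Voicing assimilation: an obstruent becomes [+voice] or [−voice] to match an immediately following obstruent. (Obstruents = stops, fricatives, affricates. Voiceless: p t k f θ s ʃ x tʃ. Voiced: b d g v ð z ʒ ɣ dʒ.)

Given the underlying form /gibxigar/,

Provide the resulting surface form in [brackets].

/b/ before /x/ (voiceless) → [p]

[gipxigar]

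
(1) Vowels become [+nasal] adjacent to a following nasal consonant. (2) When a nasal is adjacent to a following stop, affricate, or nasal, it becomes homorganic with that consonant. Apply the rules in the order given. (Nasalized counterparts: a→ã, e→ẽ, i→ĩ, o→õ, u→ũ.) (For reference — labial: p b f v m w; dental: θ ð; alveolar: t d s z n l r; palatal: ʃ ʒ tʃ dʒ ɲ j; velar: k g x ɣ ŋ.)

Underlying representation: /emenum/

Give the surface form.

Rule 1: /e/ before nasal /m/ → [ẽ]
Rule 1: /e/ before nasal /n/ → [ẽ]
Rule 1: /u/ before nasal /m/ → [ũ]
After rule 1: ẽmẽnũm
Rule 2: no segment meets the rule's conditions; no change.

[ẽmẽnũm]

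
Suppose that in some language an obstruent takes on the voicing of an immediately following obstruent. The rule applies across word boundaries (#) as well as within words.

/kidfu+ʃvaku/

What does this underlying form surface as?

/d/ before /f/ (voiceless) → [t]
/ʃ/ before /v/ (voiced) → [ʒ]

[kitfu+ʒvaku]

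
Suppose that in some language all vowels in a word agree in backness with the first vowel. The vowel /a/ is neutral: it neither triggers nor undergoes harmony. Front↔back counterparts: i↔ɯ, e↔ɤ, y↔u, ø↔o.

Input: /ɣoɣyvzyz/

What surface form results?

[ɣoɣuvzuz]

/y/ harmonizes with /o/ ([+back]) → [u]
/y/ harmonizes with /o/ ([+back]) → [u]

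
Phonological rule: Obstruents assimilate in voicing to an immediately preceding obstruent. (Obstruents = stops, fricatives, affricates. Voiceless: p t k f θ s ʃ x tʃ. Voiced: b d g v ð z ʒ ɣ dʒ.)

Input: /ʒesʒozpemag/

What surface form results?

[ʒesʃozbemag]

/ʒ/ after /s/ (voiceless) → [ʃ]
/p/ after /z/ (voiced) → [b]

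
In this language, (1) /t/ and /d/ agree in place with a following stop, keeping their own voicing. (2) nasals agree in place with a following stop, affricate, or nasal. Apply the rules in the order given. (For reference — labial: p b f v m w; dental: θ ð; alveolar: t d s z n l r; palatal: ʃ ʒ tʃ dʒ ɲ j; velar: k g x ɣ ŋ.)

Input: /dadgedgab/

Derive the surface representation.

[daggeggab]

Rule 1: /d/ before /g/ (velar) → [g]
Rule 1: /d/ before /g/ (velar) → [g]
After rule 1: daggeggab
Rule 2: no segment meets the rule's conditions; no change.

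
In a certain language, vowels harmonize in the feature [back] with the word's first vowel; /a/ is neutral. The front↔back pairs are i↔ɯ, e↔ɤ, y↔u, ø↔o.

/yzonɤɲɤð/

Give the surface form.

[yzøneɲeð]

/o/ harmonizes with /y/ ([-back]) → [ø]
/ɤ/ harmonizes with /y/ ([-back]) → [e]
/ɤ/ harmonizes with /y/ ([-back]) → [e]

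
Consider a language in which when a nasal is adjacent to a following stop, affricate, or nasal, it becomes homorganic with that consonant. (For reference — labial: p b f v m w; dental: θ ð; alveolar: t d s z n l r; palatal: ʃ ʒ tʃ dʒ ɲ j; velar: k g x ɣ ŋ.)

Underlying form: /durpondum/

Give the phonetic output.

no segment meets the rule's conditions; no change.

[durpondum]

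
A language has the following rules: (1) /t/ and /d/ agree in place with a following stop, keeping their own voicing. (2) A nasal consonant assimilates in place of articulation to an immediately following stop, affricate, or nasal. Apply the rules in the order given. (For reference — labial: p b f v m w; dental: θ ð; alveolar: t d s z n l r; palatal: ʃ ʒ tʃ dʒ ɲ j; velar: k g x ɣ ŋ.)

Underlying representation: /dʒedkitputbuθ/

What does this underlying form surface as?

Rule 1: /d/ before /k/ (velar) → [g]
Rule 1: /t/ before /p/ (labial) → [p]
Rule 1: /t/ before /b/ (labial) → [p]
After rule 1: dʒegkippupbuθ
Rule 2: no segment meets the rule's conditions; no change.

[dʒegkippupbuθ]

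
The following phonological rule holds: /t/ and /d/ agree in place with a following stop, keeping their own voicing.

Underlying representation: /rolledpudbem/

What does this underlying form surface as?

/d/ before /p/ (labial) → [b]
/d/ before /b/ (labial) → [b]

[rollebpubbem]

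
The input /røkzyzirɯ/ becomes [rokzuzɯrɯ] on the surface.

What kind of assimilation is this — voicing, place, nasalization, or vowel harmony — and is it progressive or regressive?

vowel harmony, regressive

/ø/→[o] /y/→[u] /i/→[ɯ].
Vowels agree with the last vowel, so the harmony is regressive.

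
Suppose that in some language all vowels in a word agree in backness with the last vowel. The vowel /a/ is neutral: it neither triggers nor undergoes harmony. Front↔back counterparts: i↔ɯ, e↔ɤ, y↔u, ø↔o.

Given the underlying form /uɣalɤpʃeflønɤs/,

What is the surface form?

[uɣalɤpʃɤflonɤs]

/e/ harmonizes with /ɤ/ ([+back]) → [ɤ]
/ø/ harmonizes with /ɤ/ ([+back]) → [o]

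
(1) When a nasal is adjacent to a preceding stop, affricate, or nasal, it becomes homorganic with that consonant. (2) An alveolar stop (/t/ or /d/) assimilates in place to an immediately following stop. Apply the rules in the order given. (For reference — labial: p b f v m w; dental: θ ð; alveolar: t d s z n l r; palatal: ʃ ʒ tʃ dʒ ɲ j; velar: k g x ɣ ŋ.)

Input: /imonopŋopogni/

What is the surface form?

[imonopmopogŋi]

Rule 1: /ŋ/ after /p/ (labial) → [m]
Rule 1: /n/ after /g/ (velar) → [ŋ]
After rule 1: imonopmopogŋi
Rule 2: no segment meets the rule's conditions; no change.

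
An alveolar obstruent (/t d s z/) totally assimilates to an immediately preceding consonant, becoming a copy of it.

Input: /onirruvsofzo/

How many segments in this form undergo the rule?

/s/ after /v/ → [v] (total assimilation)
/z/ after /f/ → [f] (total assimilation)
2 segments change.

2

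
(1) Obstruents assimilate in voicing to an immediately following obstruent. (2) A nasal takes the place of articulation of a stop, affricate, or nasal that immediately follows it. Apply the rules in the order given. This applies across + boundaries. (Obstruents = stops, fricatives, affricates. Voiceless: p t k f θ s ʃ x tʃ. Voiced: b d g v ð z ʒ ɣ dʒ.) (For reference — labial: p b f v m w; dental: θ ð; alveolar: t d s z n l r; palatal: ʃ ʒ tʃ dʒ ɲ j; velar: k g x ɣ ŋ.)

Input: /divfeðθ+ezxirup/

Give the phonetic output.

Rule 1: /v/ before /f/ (voiceless) → [f]
Rule 1: /ð/ before /θ/ (voiceless) → [θ]
Rule 1: /z/ before /x/ (voiceless) → [s]
After rule 1: diffeθθ+esxirup
Rule 2: no segment meets the rule's conditions; no change.

[diffeθθ+esxirup]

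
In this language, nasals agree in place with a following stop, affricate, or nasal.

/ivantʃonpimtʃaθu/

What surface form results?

[ivaɲtʃompiɲtʃaθu]

/n/ before /tʃ/ (palatal) → [ɲ]
/n/ before /p/ (labial) → [m]
/m/ before /tʃ/ (palatal) → [ɲ]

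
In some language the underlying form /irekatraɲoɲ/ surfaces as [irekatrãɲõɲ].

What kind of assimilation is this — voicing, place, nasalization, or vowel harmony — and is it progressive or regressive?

nasalization, regressive

/a/→[ã] /o/→[õ].
Each target copies a feature from the following segment, so the direction is regressive.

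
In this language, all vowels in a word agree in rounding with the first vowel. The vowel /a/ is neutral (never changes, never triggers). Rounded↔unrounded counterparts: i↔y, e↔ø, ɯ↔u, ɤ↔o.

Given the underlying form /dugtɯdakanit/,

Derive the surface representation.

/ɯ/ harmonizes with /u/ ([+round]) → [u]
/i/ harmonizes with /u/ ([+round]) → [y]

[dugtudakanyt]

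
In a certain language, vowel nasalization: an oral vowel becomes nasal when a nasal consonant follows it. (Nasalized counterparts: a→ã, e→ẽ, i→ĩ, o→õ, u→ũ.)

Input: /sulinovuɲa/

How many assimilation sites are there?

2

/i/ before nasal /n/ → [ĩ]
/u/ before nasal /ɲ/ → [ũ]
2 segments change.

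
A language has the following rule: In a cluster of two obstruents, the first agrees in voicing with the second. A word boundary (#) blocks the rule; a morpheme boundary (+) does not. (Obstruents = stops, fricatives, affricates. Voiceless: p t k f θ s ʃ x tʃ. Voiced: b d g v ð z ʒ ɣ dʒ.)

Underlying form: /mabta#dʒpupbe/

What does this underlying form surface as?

[mapta#tʃpubbe]

/b/ before /t/ (voiceless) → [p]
/dʒ/ before /p/ (voiceless) → [tʃ]
/p/ before /b/ (voiced) → [b]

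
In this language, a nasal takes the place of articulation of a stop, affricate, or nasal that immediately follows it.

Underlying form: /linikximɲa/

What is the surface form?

/m/ before /ɲ/ (palatal) → [ɲ]

[linikxiɲɲa]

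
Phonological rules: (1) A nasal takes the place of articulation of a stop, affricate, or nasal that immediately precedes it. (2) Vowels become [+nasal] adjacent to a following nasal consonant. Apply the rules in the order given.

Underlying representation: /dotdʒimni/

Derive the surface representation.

[dotdʒĩmmi]

Rule 1: /n/ after /m/ (labial) → [m]
After rule 1: dotdʒimmi
Rule 2: /i/ before nasal /m/ → [ĩ]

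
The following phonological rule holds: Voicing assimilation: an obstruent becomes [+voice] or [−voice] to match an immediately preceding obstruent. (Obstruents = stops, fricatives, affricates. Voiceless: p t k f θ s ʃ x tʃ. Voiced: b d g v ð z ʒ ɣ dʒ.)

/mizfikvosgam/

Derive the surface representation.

[mizvikfoskam]

/f/ after /z/ (voiced) → [v]
/v/ after /k/ (voiceless) → [f]
/g/ after /s/ (voiceless) → [k]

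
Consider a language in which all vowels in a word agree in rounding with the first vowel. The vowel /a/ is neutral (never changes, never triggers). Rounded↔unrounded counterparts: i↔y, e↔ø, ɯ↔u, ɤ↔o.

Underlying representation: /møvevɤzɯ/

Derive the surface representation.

[møvøvozu]

/e/ harmonizes with /ø/ ([+round]) → [ø]
/ɤ/ harmonizes with /ø/ ([+round]) → [o]
/ɯ/ harmonizes with /ø/ ([+round]) → [u]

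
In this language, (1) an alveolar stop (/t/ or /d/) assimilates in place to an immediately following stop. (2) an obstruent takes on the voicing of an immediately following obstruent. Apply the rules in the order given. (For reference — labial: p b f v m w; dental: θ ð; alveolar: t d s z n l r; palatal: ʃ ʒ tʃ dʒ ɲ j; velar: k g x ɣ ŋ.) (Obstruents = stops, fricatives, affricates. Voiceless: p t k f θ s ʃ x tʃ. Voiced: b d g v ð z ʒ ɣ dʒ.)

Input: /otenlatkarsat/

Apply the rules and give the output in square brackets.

[otenlakkarsat]

Rule 1: /t/ before /k/ (velar) → [k]
After rule 1: otenlakkarsat
Rule 2: no segment meets the rule's conditions; no change.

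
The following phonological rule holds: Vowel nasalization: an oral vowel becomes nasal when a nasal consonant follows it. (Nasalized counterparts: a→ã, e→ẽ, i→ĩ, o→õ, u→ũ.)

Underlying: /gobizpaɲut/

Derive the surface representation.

[gobizpãɲut]

/a/ before nasal /ɲ/ → [ã]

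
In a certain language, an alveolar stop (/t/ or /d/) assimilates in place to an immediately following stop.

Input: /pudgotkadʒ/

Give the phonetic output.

[puggokkadʒ]

/d/ before /g/ (velar) → [g]
/t/ before /k/ (velar) → [k]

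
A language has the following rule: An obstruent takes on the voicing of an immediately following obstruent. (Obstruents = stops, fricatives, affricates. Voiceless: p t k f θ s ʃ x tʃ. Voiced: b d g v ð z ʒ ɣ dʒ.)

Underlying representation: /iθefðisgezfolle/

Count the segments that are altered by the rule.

3

/f/ before /ð/ (voiced) → [v]
/s/ before /g/ (voiced) → [z]
/z/ before /f/ (voiceless) → [s]
3 segments change.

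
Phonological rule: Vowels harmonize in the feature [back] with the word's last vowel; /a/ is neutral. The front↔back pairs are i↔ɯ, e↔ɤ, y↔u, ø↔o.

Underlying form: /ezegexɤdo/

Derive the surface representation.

[ɤzɤgɤxɤdo]

/e/ harmonizes with /o/ ([+back]) → [ɤ]
/e/ harmonizes with /o/ ([+back]) → [ɤ]
/e/ harmonizes with /o/ ([+back]) → [ɤ]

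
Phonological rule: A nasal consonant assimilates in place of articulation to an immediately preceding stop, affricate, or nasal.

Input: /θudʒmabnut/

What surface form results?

[θudʒɲabmut]

/m/ after /dʒ/ (palatal) → [ɲ]
/n/ after /b/ (labial) → [m]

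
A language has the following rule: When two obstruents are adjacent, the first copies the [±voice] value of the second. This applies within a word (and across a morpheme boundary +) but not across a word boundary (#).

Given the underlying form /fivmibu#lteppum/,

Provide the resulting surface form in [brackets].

no segment meets the rule's conditions; no change.

[fivmibu#lteppum]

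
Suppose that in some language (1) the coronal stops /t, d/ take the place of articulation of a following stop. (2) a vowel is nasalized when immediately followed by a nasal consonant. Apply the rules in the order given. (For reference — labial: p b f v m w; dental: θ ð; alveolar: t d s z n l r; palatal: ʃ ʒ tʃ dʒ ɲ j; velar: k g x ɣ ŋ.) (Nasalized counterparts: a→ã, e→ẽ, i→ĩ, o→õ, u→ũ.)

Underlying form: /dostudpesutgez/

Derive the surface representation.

Rule 1: /d/ before /p/ (labial) → [b]
Rule 1: /t/ before /g/ (velar) → [k]
After rule 1: dostubpesukgez
Rule 2: no segment meets the rule's conditions; no change.

[dostubpesukgez]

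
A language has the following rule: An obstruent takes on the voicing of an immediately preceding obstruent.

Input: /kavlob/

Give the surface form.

[kavlob]

no segment meets the rule's conditions; no change.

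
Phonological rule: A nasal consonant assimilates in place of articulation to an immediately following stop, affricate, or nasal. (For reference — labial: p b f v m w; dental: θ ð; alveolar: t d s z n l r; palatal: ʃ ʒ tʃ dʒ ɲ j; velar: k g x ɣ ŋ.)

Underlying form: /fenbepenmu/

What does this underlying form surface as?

[fembepemmu]

/n/ before /b/ (labial) → [m]
/n/ before /m/ (labial) → [m]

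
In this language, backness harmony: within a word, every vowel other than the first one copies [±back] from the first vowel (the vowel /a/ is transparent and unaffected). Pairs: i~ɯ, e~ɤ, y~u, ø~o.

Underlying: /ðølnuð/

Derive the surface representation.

/u/ harmonizes with /ø/ ([-back]) → [y]

[ðølnyð]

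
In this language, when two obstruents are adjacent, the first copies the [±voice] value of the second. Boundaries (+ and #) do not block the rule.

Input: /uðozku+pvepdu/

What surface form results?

/z/ before /k/ (voiceless) → [s]
/p/ before /v/ (voiced) → [b]
/p/ before /d/ (voiced) → [b]

[uðosku+bvebdu]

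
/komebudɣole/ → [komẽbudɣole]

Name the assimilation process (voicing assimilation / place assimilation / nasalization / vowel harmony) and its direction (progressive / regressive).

/e/→[ẽ].
Each target copies a feature from the preceding segment, so the direction is progressive.

nasalization, progressive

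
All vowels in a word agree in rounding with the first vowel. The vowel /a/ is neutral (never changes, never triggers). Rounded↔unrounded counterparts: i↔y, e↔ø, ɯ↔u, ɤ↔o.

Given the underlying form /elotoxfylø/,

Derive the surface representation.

[elɤtɤxfile]

/o/ harmonizes with /e/ ([-round]) → [ɤ]
/o/ harmonizes with /e/ ([-round]) → [ɤ]
/y/ harmonizes with /e/ ([-round]) → [i]
/ø/ harmonizes with /e/ ([-round]) → [e]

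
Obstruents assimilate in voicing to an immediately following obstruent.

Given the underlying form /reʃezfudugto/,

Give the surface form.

/z/ before /f/ (voiceless) → [s]
/g/ before /t/ (voiceless) → [k]

[reʃesfudukto]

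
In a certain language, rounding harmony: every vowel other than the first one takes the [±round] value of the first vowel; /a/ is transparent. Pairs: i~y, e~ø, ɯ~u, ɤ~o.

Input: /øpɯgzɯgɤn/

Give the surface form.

/ɯ/ harmonizes with /ø/ ([+round]) → [u]
/ɯ/ harmonizes with /ø/ ([+round]) → [u]
/ɤ/ harmonizes with /ø/ ([+round]) → [o]

[øpugzugon]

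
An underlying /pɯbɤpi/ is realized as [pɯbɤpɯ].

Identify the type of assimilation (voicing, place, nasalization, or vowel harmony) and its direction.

vowel harmony, progressive

/i/→[ɯ].
Vowels agree with the first vowel, so the harmony is progressive.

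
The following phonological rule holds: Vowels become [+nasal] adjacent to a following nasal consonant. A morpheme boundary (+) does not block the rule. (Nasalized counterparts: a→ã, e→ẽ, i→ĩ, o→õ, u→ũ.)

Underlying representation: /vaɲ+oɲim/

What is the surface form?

/a/ before nasal /ɲ/ → [ã]
/o/ before nasal /ɲ/ → [õ]
/i/ before nasal /m/ → [ĩ]

[vãɲ+õɲĩm]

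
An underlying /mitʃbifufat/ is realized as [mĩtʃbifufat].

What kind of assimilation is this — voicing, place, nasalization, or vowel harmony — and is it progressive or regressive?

/i/→[ĩ].
Each target copies a feature from the preceding segment, so the direction is progressive.

nasalization, progressive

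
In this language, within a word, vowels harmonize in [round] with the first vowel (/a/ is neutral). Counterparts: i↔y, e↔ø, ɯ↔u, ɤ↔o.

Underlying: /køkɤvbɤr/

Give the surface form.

[køkovbor]

/ɤ/ harmonizes with /ø/ ([+round]) → [o]
/ɤ/ harmonizes with /ø/ ([+round]) → [o]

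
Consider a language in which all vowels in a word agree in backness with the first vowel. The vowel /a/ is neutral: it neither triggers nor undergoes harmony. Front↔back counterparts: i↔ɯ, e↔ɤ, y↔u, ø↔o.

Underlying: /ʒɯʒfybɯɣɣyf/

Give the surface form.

[ʒɯʒfubɯɣɣuf]

/y/ harmonizes with /ɯ/ ([+back]) → [u]
/y/ harmonizes with /ɯ/ ([+back]) → [u]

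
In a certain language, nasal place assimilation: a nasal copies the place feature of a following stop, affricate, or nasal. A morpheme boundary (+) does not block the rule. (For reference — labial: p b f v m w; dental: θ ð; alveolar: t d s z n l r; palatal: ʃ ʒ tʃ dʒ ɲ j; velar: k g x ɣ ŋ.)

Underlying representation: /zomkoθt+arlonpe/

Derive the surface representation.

/m/ before /k/ (velar) → [ŋ]
/n/ before /p/ (labial) → [m]

[zoŋkoθt+arlompe]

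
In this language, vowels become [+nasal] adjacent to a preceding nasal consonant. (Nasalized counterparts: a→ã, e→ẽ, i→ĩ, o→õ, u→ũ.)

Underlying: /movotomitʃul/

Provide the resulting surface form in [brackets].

/o/ after nasal /m/ → [õ]
/i/ after nasal /m/ → [ĩ]

[mõvotomĩtʃul]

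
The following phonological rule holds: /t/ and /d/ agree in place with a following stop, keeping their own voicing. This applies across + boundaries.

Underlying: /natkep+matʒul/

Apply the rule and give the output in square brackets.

/t/ before /k/ (velar) → [k]

[nakkep+matʒul]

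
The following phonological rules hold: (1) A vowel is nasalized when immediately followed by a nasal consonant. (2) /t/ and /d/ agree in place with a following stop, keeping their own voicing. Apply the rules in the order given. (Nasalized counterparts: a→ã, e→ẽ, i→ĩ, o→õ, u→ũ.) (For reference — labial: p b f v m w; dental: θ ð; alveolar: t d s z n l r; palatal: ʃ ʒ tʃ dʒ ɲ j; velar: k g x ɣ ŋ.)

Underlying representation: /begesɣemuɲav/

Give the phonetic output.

Rule 1: /e/ before nasal /m/ → [ẽ]
Rule 1: /u/ before nasal /ɲ/ → [ũ]
After rule 1: begesɣẽmũɲav
Rule 2: no segment meets the rule's conditions; no change.

[begesɣẽmũɲav]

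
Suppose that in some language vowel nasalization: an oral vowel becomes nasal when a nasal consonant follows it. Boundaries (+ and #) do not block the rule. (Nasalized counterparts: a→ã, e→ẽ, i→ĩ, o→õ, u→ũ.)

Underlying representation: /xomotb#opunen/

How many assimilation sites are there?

/o/ before nasal /m/ → [õ]
/u/ before nasal /n/ → [ũ]
/e/ before nasal /n/ → [ẽ]
3 segments change.

3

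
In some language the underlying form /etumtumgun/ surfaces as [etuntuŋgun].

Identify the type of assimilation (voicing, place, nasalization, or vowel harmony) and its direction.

/m/→[n] /m/→[ŋ].
Each target copies a feature from the following segment, so the direction is regressive.

place assimilation, regressive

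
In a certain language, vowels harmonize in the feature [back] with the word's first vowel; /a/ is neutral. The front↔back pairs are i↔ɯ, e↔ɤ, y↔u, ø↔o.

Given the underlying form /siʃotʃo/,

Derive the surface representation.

/o/ harmonizes with /i/ ([-back]) → [ø]
/o/ harmonizes with /i/ ([-back]) → [ø]

[siʃøtʃø]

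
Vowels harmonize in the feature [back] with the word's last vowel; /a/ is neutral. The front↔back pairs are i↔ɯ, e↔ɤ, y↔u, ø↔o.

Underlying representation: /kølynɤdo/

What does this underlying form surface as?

[kolunɤdo]

/ø/ harmonizes with /o/ ([+back]) → [o]
/y/ harmonizes with /o/ ([+back]) → [u]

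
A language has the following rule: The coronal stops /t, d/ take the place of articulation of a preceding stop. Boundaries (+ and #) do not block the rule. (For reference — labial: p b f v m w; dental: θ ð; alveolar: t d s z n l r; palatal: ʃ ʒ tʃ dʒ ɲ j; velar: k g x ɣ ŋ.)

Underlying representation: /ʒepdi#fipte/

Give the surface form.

[ʒepbi#fippe]

/d/ after /p/ (labial) → [b]
/t/ after /p/ (labial) → [p]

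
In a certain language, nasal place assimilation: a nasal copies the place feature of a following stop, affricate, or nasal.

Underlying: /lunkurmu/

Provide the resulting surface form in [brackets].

[luŋkurmu]

/n/ before /k/ (velar) → [ŋ]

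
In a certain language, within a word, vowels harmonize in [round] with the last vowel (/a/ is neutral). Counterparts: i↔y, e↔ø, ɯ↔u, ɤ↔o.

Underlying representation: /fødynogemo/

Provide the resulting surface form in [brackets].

[fødynogømo]

/e/ harmonizes with /o/ ([+round]) → [ø]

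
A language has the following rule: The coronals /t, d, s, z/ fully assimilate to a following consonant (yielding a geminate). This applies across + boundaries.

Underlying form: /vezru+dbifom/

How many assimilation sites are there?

2

/z/ before /r/ → [r] (total assimilation)
/d/ before /b/ → [b] (total assimilation)
2 segments change.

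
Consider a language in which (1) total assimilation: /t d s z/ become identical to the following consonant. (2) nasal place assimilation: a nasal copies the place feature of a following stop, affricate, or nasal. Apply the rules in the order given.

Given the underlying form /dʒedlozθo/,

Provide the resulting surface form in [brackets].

[dʒelloθθo]

Rule 1: /d/ before /l/ → [l] (total assimilation)
Rule 1: /z/ before /θ/ → [θ] (total assimilation)
After rule 1: dʒelloθθo
Rule 2: no segment meets the rule's conditions; no change.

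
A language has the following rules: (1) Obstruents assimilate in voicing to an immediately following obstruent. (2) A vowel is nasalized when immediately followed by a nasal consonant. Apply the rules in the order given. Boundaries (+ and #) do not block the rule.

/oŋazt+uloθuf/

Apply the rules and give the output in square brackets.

[õŋast+uloθuf]

Rule 1: /z/ before /t/ (voiceless) → [s]
After rule 1: oŋast+uloθuf
Rule 2: /o/ before nasal /ŋ/ → [õ]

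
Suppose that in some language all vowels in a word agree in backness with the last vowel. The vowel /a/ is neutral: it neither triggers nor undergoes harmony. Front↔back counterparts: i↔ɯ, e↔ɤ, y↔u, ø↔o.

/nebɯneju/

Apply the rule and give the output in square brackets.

[nɤbɯnɤju]

/e/ harmonizes with /u/ ([+back]) → [ɤ]
/e/ harmonizes with /u/ ([+back]) → [ɤ]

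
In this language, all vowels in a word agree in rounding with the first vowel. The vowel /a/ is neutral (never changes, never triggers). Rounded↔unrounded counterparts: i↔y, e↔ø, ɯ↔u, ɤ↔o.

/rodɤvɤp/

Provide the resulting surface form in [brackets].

/ɤ/ harmonizes with /o/ ([+round]) → [o]
/ɤ/ harmonizes with /o/ ([+round]) → [o]

[rodovop]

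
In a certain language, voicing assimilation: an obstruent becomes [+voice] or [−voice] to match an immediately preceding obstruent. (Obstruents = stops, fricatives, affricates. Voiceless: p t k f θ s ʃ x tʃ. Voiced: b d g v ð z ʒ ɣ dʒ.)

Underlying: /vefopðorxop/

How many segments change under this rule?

1

/ð/ after /p/ (voiceless) → [θ]
1 segment changes.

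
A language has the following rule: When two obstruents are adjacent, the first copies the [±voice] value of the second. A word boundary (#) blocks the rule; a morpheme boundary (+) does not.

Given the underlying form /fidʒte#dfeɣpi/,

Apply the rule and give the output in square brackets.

/dʒ/ before /t/ (voiceless) → [tʃ]
/d/ before /f/ (voiceless) → [t]
/ɣ/ before /p/ (voiceless) → [x]

[fitʃte#tfexpi]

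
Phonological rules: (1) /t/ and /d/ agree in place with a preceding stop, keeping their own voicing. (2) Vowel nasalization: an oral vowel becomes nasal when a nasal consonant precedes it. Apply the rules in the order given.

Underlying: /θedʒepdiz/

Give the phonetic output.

[θedʒepbiz]

Rule 1: /d/ after /p/ (labial) → [b]
After rule 1: θedʒepbiz
Rule 2: no segment meets the rule's conditions; no change.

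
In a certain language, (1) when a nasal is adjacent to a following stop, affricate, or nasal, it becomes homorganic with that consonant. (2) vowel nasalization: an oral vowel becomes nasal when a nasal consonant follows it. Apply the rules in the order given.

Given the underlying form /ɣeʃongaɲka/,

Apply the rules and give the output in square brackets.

[ɣeʃõŋgãŋka]

Rule 1: /n/ before /g/ (velar) → [ŋ]
Rule 1: /ɲ/ before /k/ (velar) → [ŋ]
After rule 1: ɣeʃoŋgaŋka
Rule 2: /o/ before nasal /ŋ/ → [õ]
Rule 2: /a/ before nasal /ŋ/ → [ã]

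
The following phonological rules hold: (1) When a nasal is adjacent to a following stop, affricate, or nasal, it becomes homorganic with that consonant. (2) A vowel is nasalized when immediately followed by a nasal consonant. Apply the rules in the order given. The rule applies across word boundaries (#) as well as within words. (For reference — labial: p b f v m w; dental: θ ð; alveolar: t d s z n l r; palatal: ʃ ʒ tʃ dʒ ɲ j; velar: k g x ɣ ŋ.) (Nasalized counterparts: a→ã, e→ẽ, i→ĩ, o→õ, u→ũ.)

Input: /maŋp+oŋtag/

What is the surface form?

[mãmp+õntag]

Rule 1: /ŋ/ before /p/ (labial) → [m]
Rule 1: /ŋ/ before /t/ (alveolar) → [n]
After rule 1: mamp+ontag
Rule 2: /a/ before nasal /m/ → [ã]
Rule 2: /o/ before nasal /n/ → [õ]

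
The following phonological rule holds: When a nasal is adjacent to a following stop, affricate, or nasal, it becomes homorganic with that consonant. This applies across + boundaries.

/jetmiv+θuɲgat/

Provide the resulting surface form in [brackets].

[jetmiv+θuŋgat]

/ɲ/ before /g/ (velar) → [ŋ]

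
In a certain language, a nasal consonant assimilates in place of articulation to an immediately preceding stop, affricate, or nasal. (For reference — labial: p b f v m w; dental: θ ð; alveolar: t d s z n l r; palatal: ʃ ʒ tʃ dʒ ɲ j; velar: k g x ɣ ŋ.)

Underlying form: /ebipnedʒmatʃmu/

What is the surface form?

/n/ after /p/ (labial) → [m]
/m/ after /dʒ/ (palatal) → [ɲ]
/m/ after /tʃ/ (palatal) → [ɲ]

[ebipmedʒɲatʃɲu]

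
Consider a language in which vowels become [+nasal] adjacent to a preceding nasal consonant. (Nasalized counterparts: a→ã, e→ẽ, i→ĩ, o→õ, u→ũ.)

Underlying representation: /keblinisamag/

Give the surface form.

[keblinĩsamãg]

/i/ after nasal /n/ → [ĩ]
/a/ after nasal /m/ → [ã]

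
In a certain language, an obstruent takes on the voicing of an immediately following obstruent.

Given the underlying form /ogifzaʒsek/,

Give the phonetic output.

[ogivzaʃsek]

/f/ before /z/ (voiced) → [v]
/ʒ/ before /s/ (voiceless) → [ʃ]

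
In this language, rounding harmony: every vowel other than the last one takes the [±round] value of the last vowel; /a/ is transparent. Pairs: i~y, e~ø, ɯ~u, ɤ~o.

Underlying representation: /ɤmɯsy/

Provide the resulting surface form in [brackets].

[omusy]

/ɤ/ harmonizes with /y/ ([+round]) → [o]
/ɯ/ harmonizes with /y/ ([+round]) → [u]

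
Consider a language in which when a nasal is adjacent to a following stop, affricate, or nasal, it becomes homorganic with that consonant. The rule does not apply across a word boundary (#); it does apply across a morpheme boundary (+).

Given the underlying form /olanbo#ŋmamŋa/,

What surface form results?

/n/ before /b/ (labial) → [m]
/ŋ/ before /m/ (labial) → [m]
/m/ before /ŋ/ (velar) → [ŋ]

[olambo#mmaŋŋa]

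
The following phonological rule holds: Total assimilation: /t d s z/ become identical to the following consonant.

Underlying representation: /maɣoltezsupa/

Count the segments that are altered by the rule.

1

/z/ before /s/ → [s] (total assimilation)
1 segment changes.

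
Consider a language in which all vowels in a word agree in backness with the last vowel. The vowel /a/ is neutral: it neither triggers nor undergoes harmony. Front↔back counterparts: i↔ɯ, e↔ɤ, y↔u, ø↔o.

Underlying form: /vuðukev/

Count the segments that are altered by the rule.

/u/ harmonizes with /e/ ([-back]) → [y]
/u/ harmonizes with /e/ ([-back]) → [y]
2 segments change.

2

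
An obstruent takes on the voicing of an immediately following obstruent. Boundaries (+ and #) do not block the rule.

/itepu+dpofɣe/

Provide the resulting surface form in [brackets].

/d/ before /p/ (voiceless) → [t]
/f/ before /ɣ/ (voiced) → [v]

[itepu+tpovɣe]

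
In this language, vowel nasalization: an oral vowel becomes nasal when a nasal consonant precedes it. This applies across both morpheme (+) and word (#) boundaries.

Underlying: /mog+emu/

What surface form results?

/o/ after nasal /m/ → [õ]
/u/ after nasal /m/ → [ũ]

[mõg+emũ]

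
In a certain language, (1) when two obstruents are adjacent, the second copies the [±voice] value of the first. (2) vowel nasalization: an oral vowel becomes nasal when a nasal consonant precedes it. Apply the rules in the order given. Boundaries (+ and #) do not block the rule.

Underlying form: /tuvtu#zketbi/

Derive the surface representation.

[tuvdu#zgetpi]

Rule 1: /t/ after /v/ (voiced) → [d]
Rule 1: /k/ after /z/ (voiced) → [g]
Rule 1: /b/ after /t/ (voiceless) → [p]
After rule 1: tuvdu#zgetpi
Rule 2: no segment meets the rule's conditions; no change.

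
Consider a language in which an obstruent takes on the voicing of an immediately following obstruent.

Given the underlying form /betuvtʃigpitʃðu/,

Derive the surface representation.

[betuftʃikpidʒðu]

/v/ before /tʃ/ (voiceless) → [f]
/g/ before /p/ (voiceless) → [k]
/tʃ/ before /ð/ (voiced) → [dʒ]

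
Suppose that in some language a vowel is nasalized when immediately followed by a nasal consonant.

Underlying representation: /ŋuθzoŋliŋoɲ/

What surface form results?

/o/ before nasal /ŋ/ → [õ]
/i/ before nasal /ŋ/ → [ĩ]
/o/ before nasal /ɲ/ → [õ]

[ŋuθzõŋlĩŋõɲ]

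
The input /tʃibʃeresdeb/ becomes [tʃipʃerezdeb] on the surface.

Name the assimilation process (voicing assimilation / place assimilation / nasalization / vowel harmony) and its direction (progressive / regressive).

/b/→[p] /s/→[z].
Each target copies a feature from the following segment, so the direction is regressive.

voicing assimilation, regressive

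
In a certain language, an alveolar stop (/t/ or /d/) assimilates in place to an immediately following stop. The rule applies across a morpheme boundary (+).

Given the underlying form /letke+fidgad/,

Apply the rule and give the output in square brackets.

[lekke+figgad]

/t/ before /k/ (velar) → [k]
/d/ before /g/ (velar) → [g]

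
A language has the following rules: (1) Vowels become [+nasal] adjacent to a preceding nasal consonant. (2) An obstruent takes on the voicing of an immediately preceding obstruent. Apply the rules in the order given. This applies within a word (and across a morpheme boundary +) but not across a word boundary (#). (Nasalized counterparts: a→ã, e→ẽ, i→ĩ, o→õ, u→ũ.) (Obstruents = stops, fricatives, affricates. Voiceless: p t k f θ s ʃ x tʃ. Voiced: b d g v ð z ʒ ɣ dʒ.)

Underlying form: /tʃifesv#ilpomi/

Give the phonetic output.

Rule 1: /i/ after nasal /m/ → [ĩ]
After rule 1: tʃifesv#ilpomĩ
Rule 2: /v/ after /s/ (voiceless) → [f]

[tʃifesf#ilpomĩ]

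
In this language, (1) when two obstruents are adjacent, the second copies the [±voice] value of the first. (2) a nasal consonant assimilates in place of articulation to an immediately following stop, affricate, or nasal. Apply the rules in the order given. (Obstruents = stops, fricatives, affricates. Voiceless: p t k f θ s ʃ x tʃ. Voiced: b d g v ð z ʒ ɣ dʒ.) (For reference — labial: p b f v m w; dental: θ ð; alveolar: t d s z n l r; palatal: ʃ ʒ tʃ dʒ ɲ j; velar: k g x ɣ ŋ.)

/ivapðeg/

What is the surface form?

[ivapθeg]

Rule 1: /ð/ after /p/ (voiceless) → [θ]
After rule 1: ivapθeg
Rule 2: no segment meets the rule's conditions; no change.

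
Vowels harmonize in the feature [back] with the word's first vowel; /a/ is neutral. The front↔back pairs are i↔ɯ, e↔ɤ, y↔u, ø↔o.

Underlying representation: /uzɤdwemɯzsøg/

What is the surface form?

[uzɤdwɤmɯzsog]

/e/ harmonizes with /u/ ([+back]) → [ɤ]
/ø/ harmonizes with /u/ ([+back]) → [o]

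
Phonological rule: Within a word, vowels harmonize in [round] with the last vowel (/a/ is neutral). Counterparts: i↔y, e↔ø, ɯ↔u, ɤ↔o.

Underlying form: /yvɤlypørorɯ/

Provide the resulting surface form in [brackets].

/y/ harmonizes with /ɯ/ ([-round]) → [i]
/y/ harmonizes with /ɯ/ ([-round]) → [i]
/ø/ harmonizes with /ɯ/ ([-round]) → [e]
/o/ harmonizes with /ɯ/ ([-round]) → [ɤ]

[ivɤliperɤrɯ]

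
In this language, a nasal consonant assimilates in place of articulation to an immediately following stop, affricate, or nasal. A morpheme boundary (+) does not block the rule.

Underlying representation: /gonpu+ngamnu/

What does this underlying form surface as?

[gompu+ŋgannu]

/n/ before /p/ (labial) → [m]
/n/ before /g/ (velar) → [ŋ]
/m/ before /n/ (alveolar) → [n]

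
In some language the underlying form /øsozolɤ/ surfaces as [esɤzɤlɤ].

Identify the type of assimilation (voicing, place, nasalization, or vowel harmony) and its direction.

/ø/→[e] /o/→[ɤ] /o/→[ɤ].
Vowels agree with the last vowel, so the harmony is regressive.

vowel harmony, regressive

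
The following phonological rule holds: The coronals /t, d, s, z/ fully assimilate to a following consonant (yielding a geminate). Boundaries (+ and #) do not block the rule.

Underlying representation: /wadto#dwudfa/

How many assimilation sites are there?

3

/d/ before /t/ → [t] (total assimilation)
/d/ before /w/ → [w] (total assimilation)
/d/ before /f/ → [f] (total assimilation)
3 segments change.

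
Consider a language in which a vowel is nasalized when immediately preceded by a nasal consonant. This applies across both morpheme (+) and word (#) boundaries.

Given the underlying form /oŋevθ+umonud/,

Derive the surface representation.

[oŋẽvθ+umõnũd]

/e/ after nasal /ŋ/ → [ẽ]
/o/ after nasal /m/ → [õ]
/u/ after nasal /n/ → [ũ]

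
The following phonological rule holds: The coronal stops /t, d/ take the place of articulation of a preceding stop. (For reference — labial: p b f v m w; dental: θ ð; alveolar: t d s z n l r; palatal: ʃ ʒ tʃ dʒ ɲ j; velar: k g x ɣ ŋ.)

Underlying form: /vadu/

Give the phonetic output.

no segment meets the rule's conditions; no change.

[vadu]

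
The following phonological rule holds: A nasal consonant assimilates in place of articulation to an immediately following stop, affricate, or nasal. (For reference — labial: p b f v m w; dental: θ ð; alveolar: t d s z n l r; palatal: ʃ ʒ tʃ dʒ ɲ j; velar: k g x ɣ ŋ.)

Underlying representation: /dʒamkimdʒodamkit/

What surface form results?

[dʒaŋkiɲdʒodaŋkit]

/m/ before /k/ (velar) → [ŋ]
/m/ before /dʒ/ (palatal) → [ɲ]
/m/ before /k/ (velar) → [ŋ]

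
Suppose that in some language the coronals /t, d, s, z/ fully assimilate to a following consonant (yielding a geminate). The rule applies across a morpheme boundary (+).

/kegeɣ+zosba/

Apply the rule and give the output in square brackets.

[kegeɣ+zobba]

/s/ before /b/ → [b] (total assimilation)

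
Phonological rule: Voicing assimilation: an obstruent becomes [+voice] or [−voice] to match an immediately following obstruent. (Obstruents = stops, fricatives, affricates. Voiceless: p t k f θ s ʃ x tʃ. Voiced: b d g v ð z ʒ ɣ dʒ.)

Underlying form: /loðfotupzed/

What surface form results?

[loθfotubzed]

/ð/ before /f/ (voiceless) → [θ]
/p/ before /z/ (voiced) → [b]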